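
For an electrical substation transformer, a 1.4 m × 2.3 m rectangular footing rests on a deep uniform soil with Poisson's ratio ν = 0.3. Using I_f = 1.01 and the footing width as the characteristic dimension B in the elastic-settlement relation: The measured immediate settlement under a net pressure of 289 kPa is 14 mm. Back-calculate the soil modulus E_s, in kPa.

E_s ≈ 26600 kPa

S_e = q·B·(1−ν²)/E_s · I_f  ⇒  E_s = q·B·(1−ν²)·I_f / S_e.
E_s = 289 × 1.4 × 0.91 × 1.01 / 0.014 = 26560 kPa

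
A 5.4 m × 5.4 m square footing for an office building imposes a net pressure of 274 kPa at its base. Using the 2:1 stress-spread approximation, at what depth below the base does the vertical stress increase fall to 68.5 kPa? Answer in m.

z ≈ 5.4 m

2:1 spreading — at depth z the loaded area has grown by z in each plan dimension:
qB²/(B+z)² = Δσ_z ⇒ z = B(√(q/Δσ_z) − 1) = 5.4×(√(274/68.5) − 1) = 5.4 m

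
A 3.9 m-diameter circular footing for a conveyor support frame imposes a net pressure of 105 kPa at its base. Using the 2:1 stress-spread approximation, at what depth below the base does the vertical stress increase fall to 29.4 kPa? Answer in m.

2:1 spreading — at depth z the loaded area has grown by z in each plan dimension:
qD²/(D+z)² = Δσ_z ⇒ z = D(√(q/Δσ_z) − 1) = 3.9×(√(105/29.4) − 1) = 3.47 m

z ≈ 3.47 m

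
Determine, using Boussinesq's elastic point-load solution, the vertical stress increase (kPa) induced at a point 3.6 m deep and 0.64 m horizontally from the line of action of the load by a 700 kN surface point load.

Boussinesq vertical stress below a point load on an elastic half-space:
Δσ_z = 3P/(2πz²) · [1 + (r/z)²]^(−5/2)
r/z = 0.64/3.6 = 0.17778; [1+(r/z)²]^(−5/2) = 0.92516.
Δσ_z = 3×700/(2π×3.6²) × 0.92516 = 25.789 × 0.92516 = 23.86 kPa

Δσ_z ≈ 23.9 kPa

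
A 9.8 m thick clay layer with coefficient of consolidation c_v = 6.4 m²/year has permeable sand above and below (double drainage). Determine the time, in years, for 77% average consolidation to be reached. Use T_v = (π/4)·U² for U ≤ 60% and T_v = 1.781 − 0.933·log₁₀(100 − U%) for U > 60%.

Drainage path length: H_d = H/2 = 4.9 m (double drainage).
U > 60%: T_v = 1.781 − 0.933·log₁₀(100 − 77) = 0.51051.
t = T_v·H_d²/c_v = 0.51051×4.9²/6.4 = 1.915 years.

t ≈ 1.92 years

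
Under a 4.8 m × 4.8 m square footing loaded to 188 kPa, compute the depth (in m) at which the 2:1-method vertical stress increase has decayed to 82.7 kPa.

z ≈ 2.44 m

2:1 spreading — at depth z the loaded area has grown by z in each plan dimension:
qB²/(B+z)² = Δσ_z ⇒ z = B(√(q/Δσ_z) − 1) = 4.8×(√(188/82.7) − 1) = 2.437 m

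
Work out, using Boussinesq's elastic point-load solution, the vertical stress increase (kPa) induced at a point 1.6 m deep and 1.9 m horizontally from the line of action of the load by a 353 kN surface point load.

Δσ_z ≈ 7.3 kPa

Boussinesq vertical stress below a point load on an elastic half-space:
Δσ_z = 3P/(2πz²) · [1 + (r/z)²]^(−5/2)
r/z = 1.9/1.6 = 1.1875; [1+(r/z)²]^(−5/2) = 0.11089.
Δσ_z = 3×353/(2π×1.6²) × 0.11089 = 65.838 × 0.11089 = 7.301 kPa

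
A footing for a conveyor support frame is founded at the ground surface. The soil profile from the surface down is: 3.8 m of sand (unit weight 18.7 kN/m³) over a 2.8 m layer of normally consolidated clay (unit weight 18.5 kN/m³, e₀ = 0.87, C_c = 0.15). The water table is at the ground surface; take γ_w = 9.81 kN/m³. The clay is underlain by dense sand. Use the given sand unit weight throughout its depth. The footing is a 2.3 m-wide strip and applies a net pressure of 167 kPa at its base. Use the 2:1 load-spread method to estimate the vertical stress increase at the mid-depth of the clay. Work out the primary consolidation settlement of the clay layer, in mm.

Mid-depth of clay below the ground surface: z = 3.8 + 2.8/2 = 5.2 m.
Total vertical stress at mid-clay: σ_v = 18.7×3.8 + 18.5×1.4 = 96.96 kPa.
Pore pressure: u = 9.81×(5.2 − 0) = 51.012 kPa.
Initial effective stress: σ'_0 = σ_v − u = 96.96 − 51.012 = 45.948 kPa.
Stress increase at mid-clay by the 2:1 spreading method:
Δσ = qB/(B+z) = 167×2.3/(2.3+5.2) = 51.213 kPa
Final effective stress: σ'_f = σ'_0 + Δσ = 45.948 + 51.213 = 97.161 kPa.
Normally consolidated clay, so the full stress increment lies on the virgin compression line:
S_c = C_c·H/(1+e₀)·log₁₀(σ'_f/σ'_0) = 0.15×2.8/(1+0.87)×log₁₀(97.161/45.948)
    = 0.2246 × 0.32523 = 0.07305 m

S_c ≈ 73 mm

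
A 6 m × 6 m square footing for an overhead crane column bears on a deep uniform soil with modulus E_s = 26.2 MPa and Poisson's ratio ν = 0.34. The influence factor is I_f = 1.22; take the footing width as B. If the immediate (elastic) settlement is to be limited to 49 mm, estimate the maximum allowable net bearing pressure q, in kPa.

q ≈ 198 kPa

E_s = 26.2 MPa = 26200 kPa.
S_e = q·B·(1−ν²)/E_s · I_f  ⇒  q = S_e·E_s / (B·(1−ν²)·I_f).
q = 0.049 × 26200 / (6 × 0.8844 × 1.22) = 198.3 kPa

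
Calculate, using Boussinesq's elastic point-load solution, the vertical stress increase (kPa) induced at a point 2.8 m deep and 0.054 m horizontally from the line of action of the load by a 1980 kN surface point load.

Boussinesq vertical stress below a point load on an elastic half-space:
Δσ_z = 3P/(2πz²) · [1 + (r/z)²]^(−5/2)
r/z = 0.054/2.8 = 0.019286; [1+(r/z)²]^(−5/2) = 0.99907.
Δσ_z = 3×1980/(2π×2.8²) × 0.99907 = 120.58 × 0.99907 = 120.5 kPa

Δσ_z ≈ 120 kPa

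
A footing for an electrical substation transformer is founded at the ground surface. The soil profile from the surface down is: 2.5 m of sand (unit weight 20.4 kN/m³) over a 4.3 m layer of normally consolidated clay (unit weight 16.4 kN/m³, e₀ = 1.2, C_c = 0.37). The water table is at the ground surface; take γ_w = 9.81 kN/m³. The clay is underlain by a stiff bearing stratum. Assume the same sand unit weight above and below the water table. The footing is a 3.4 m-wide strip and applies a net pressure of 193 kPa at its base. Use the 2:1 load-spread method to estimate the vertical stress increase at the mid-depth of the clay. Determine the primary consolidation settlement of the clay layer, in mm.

S_c ≈ 346 mm

Mid-depth of clay below the ground surface: z = 2.5 + 4.3/2 = 4.65 m.
Total vertical stress at mid-clay: σ_v = 20.4×2.5 + 16.4×2.15 = 86.26 kPa.
Pore pressure: u = 9.81×(4.65 − 0) = 45.617 kPa.
Initial effective stress: σ'_0 = σ_v − u = 86.26 − 45.617 = 40.643 kPa.
Stress increase at mid-clay by the 2:1 spreading method:
Δσ = qB/(B+z) = 193×3.4/(3.4+4.65) = 81.516 kPa
Final effective stress: σ'_f = σ'_0 + Δσ = 40.643 + 81.516 = 122.16 kPa.
Normally consolidated clay, so the full stress increment lies on the virgin compression line:
S_c = C_c·H/(1+e₀)·log₁₀(σ'_f/σ'_0) = 0.37×4.3/(1+1.2)×log₁₀(122.16/40.643)
    = 0.72318 × 0.47794 = 0.3456 m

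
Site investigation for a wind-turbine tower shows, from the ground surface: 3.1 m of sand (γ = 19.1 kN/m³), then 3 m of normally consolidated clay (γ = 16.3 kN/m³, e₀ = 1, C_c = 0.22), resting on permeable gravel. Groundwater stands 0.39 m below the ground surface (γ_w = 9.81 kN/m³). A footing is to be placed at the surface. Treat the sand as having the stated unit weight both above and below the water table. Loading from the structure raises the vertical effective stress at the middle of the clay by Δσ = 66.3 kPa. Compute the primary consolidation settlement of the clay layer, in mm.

Mid-depth of clay below the ground surface: z = 3.1 + 3/2 = 4.6 m.
Total vertical stress at mid-clay: σ_v = 19.1×3.1 + 16.3×1.5 = 83.66 kPa.
Pore pressure: u = 9.81×(4.6 − 0.39) = 41.3 kPa.
Initial effective stress: σ'_0 = σ_v − u = 83.66 − 41.3 = 42.36 kPa.
Final effective stress: σ'_f = σ'_0 + Δσ = 42.36 + 66.3 = 108.66 kPa.
Normally consolidated clay, so the full stress increment lies on the virgin compression line:
S_c = C_c·H/(1+e₀)·log₁₀(σ'_f/σ'_0) = 0.22×3/(1+1)×log₁₀(108.66/42.36)
    = 0.33 × 0.40911 = 0.135 m

S_c ≈ 135 mm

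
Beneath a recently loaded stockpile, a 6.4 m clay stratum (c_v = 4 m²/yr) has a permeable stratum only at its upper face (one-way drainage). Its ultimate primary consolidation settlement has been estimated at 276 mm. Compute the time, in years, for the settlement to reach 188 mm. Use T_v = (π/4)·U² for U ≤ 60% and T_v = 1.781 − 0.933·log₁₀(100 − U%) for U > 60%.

Drainage path length: H_d = H = 6.4 m (single drainage).
U = S(t)/S_ult = 188/276 = 0.6812.
U > 60%: T_v = 1.781 − 0.933·log₁₀(100 − 68.116) = 0.37817.
t = T_v·H_d²/c_v = 0.37817×6.4²/4 = 3.872 years.

t ≈ 3.87 years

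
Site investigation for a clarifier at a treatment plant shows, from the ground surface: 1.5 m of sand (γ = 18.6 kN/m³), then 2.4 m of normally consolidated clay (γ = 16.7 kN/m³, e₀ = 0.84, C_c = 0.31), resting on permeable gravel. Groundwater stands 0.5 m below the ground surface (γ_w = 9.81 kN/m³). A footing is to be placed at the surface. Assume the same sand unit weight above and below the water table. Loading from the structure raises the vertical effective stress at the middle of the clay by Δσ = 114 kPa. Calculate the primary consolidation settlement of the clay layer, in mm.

Mid-depth of clay below the ground surface: z = 1.5 + 2.4/2 = 2.7 m.
Total vertical stress at mid-clay: σ_v = 18.6×1.5 + 16.7×1.2 = 47.94 kPa.
Pore pressure: u = 9.81×(2.7 − 0.5) = 21.582 kPa.
Initial effective stress: σ'_0 = σ_v − u = 47.94 − 21.582 = 26.358 kPa.
Final effective stress: σ'_f = σ'_0 + Δσ = 26.358 + 114 = 140.36 kPa.
Normally consolidated clay, so the full stress increment lies on the virgin compression line:
S_c = C_c·H/(1+e₀)·log₁₀(σ'_f/σ'_0) = 0.31×2.4/(1+0.84)×log₁₀(140.36/26.358)
    = 0.40435 × 0.72633 = 0.2937 m

S_c ≈ 294 mm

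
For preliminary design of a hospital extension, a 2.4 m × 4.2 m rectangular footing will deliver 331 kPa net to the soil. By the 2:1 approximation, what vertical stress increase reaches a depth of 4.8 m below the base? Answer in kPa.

By the 2:1 method the load spreads at 1 horizontal : 2 vertical, so at depth z the loaded area has grown by z in each plan dimension:
Δσ = qBL/((B+z)(L+z)) = 331×2.4×4.2/((2.4+4.8)(4.2+4.8)) = 51.489 kPa

Δσ_z ≈ 51.5 kPa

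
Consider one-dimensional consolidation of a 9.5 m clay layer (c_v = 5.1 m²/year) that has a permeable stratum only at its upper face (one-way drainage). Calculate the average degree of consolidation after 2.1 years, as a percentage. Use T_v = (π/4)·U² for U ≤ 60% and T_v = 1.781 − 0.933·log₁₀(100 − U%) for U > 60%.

U ≈ 38.9 %

Drainage path length: H_d = H = 9.5 m (single drainage).
T_v = c_v·t/H_d² = 5.1×2.1/9.5² = 0.11867.
T_v = 0.11867 corresponds to the U ≤ 60% branch:
U = √(4T_v/π) = 0.3887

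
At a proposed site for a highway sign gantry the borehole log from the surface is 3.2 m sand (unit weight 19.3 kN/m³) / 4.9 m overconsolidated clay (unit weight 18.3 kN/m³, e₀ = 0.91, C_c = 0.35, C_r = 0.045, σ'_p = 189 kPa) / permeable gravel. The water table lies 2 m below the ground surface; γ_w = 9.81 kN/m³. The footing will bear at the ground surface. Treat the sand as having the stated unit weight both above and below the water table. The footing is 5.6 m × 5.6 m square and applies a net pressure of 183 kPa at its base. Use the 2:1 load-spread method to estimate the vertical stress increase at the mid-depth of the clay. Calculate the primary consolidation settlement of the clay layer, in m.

S_c ≈ 0.0248 m

Mid-depth of clay below the ground surface: z = 3.2 + 4.9/2 = 5.65 m.
Total vertical stress at mid-clay: σ_v = 19.3×3.2 + 18.3×2.45 = 106.6 kPa.
Pore pressure: u = 9.81×(5.65 − 2) = 35.806 kPa.
Initial effective stress: σ'_0 = σ_v − u = 106.6 − 35.806 = 70.794 kPa.
Stress increase at mid-clay by the 2:1 spreading method:
Δσ = qBL/((B+z)(L+z)) = 183×5.6×5.6/((5.6+5.65)(5.6+5.65)) = 45.344 kPa
Final effective stress: σ'_f = 70.794 + 45.344 = 116.14 kPa.
σ'_f = 116.14 ≤ σ'_p = 189 kPa, so the clay remains overconsolidated and only the recompression index applies:
S_c = C_r·H/(1+e₀)·log₁₀(σ'_f/σ'_0) = 0.045×4.9/1.91×log₁₀(116.14/70.794)
    = 0.11544 × 0.21499 = 0.02482 m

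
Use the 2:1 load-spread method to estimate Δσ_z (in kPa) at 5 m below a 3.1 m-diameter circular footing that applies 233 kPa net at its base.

By the 2:1 method the load spreads at 1 horizontal : 2 vertical, so at depth z the loaded area has grown by z in each plan dimension:
Δσ ≈ qD²/(D+z)² = 233×3.1²/(3.1+5)² = 34.128 kPa

Δσ_z ≈ 34.1 kPa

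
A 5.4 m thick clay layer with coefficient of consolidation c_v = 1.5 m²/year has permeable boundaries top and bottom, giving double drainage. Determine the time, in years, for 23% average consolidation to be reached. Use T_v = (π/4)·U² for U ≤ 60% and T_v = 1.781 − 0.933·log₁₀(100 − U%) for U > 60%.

Drainage path length: H_d = H/2 = 2.7 m (double drainage).
U ≤ 60%: T_v = (π/4)·U² = (π/4)×0.23² = 0.041548.
t = T_v·H_d²/c_v = 0.041548×2.7²/1.5 = 0.2019 years.

t ≈ 0.202 years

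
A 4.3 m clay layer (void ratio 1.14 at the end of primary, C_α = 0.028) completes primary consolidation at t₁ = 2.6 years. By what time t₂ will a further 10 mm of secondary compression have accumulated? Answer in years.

S_s = C_α·H/(1+e_p)·log₁₀(t₂/t₁) ⇒ log₁₀(t₂/t₁) = S_s·(1+e_p)/(C_α·H).
log₁₀(t₂/t₁) = 0.01 × (1+1.14) / (0.028×4.3) = 0.1777
t₂ = t₁ × 10^0.1777 = 2.6 × 1.506 = 3.915 years

t₂ ≈ 3.91 years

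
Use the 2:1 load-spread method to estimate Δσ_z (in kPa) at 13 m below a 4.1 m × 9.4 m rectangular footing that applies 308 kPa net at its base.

Δσ_z ≈ 31 kPa

By the 2:1 method the load spreads at 1 horizontal : 2 vertical, so at depth z the loaded area has grown by z in each plan dimension:
Δσ = qBL/((B+z)(L+z)) = 308×4.1×9.4/((4.1+13)(9.4+13)) = 30.99 kPa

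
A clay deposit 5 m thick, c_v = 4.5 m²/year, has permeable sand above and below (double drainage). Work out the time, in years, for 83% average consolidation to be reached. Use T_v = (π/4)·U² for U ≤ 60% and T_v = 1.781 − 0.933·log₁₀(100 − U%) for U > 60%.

t ≈ 0.879 years

Drainage path length: H_d = H/2 = 2.5 m (double drainage).
U > 60%: T_v = 1.781 − 0.933·log₁₀(100 − 83) = 0.63299.
t = T_v·H_d²/c_v = 0.63299×2.5²/4.5 = 0.8792 years.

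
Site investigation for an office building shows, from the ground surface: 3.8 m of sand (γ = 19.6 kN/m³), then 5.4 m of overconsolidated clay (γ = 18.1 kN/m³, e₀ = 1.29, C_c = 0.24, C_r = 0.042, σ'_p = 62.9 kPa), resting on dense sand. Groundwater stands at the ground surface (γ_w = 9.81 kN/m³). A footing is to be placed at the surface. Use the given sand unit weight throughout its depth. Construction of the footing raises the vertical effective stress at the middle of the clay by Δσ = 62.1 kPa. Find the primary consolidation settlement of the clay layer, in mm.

S_c ≈ 165 mm

Mid-depth of clay below the ground surface: z = 3.8 + 5.4/2 = 6.5 m.
Total vertical stress at mid-clay: σ_v = 19.6×3.8 + 18.1×2.7 = 123.35 kPa.
Pore pressure: u = 9.81×(6.5 − 0) = 63.765 kPa.
Initial effective stress: σ'_0 = σ_v − u = 123.35 − 63.765 = 59.585 kPa.
Final effective stress: σ'_f = 59.585 + 62.1 = 121.69 kPa.
σ'_f = 121.69 > σ'_p = 62.9 kPa, so the stress path crosses the preconsolidation pressure — recompression up to σ'_p, then virgin compression beyond:
S_c = H/(1+e₀)·[C_r·log₁₀(σ'_p/σ'_0) + C_c·log₁₀(σ'_f/σ'_p)]
    = 5.4/2.29 × [0.042×log₁₀(62.9/59.585) + 0.24×log₁₀(121.69/62.9)]
    = 2.3581 × [0.00098758 + 0.068785] = 0.1645 m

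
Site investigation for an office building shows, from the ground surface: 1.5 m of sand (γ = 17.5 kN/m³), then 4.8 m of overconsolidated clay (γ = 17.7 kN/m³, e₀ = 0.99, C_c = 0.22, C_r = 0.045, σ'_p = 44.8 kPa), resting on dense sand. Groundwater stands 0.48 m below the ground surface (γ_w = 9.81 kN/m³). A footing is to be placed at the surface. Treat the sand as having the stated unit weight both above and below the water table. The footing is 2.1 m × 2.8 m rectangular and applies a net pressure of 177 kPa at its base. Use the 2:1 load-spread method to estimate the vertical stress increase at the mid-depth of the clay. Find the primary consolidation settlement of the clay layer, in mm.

Mid-depth of clay below the ground surface: z = 1.5 + 4.8/2 = 3.9 m.
Total vertical stress at mid-clay: σ_v = 17.5×1.5 + 17.7×2.4 = 68.73 kPa.
Pore pressure: u = 9.81×(3.9 − 0.48) = 33.55 kPa.
Initial effective stress: σ'_0 = σ_v − u = 68.73 − 33.55 = 35.18 kPa.
Stress increase at mid-clay by the 2:1 spreading method:
Δσ = qBL/((B+z)(L+z)) = 177×2.1×2.8/((2.1+3.9)(2.8+3.9)) = 25.89 kPa
Final effective stress: σ'_f = 35.18 + 25.89 = 61.07 kPa.
σ'_f = 61.07 > σ'_p = 44.8 kPa, so the stress path crosses the preconsolidation pressure — recompression up to σ'_p, then virgin compression beyond:
S_c = H/(1+e₀)·[C_r·log₁₀(σ'_p/σ'_0) + C_c·log₁₀(σ'_f/σ'_p)]
    = 4.8/1.99 × [0.045×log₁₀(44.8/35.18) + 0.22×log₁₀(61.07/44.8)]
    = 2.4121 × [0.0047242 + 0.029601] = 0.0828 m

S_c ≈ 82.8 mm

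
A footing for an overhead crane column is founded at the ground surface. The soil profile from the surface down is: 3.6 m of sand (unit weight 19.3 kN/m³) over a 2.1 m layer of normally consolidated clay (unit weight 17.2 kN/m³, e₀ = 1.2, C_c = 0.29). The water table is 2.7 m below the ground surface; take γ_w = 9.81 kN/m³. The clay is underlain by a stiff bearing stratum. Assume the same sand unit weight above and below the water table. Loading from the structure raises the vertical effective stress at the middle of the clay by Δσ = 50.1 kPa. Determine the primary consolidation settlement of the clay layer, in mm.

Mid-depth of clay below the ground surface: z = 3.6 + 2.1/2 = 4.65 m.
Total vertical stress at mid-clay: σ_v = 19.3×3.6 + 17.2×1.05 = 87.54 kPa.
Pore pressure: u = 9.81×(4.65 − 2.7) = 19.13 kPa.
Initial effective stress: σ'_0 = σ_v − u = 87.54 − 19.13 = 68.41 kPa.
Final effective stress: σ'_f = σ'_0 + Δσ = 68.41 + 50.1 = 118.51 kPa.
Normally consolidated clay, so the full stress increment lies on the virgin compression line:
S_c = C_c·H/(1+e₀)·log₁₀(σ'_f/σ'_0) = 0.29×2.1/(1+1.2)×log₁₀(118.51/68.41)
    = 0.27682 × 0.23864 = 0.06606 m

S_c ≈ 66.1 mm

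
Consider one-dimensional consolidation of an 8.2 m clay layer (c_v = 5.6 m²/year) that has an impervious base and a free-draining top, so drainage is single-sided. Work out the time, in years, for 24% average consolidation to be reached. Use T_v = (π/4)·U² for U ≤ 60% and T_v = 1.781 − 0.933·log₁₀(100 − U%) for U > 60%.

t ≈ 0.543 years

Drainage path length: H_d = H = 8.2 m (single drainage).
U ≤ 60%: T_v = (π/4)·U² = (π/4)×0.24² = 0.045239.
t = T_v·H_d²/c_v = 0.045239×8.2²/5.6 = 0.5432 years.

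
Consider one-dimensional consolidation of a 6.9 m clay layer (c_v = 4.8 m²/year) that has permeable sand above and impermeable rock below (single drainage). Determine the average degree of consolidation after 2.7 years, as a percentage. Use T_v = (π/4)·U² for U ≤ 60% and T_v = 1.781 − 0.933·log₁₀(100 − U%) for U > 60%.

U ≈ 58.9 %

Drainage path length: H_d = H = 6.9 m (single drainage).
T_v = c_v·t/H_d² = 4.8×2.7/6.9² = 0.27221.
T_v = 0.27221 corresponds to the U ≤ 60% branch:
U = √(4T_v/π) = 0.5887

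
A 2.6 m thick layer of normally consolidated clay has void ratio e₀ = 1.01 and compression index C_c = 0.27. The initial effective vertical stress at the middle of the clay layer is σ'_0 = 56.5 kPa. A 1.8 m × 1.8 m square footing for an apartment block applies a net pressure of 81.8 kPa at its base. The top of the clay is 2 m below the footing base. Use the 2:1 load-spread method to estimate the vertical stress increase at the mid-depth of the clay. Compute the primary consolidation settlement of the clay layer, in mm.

Mid-depth of clay below the footing base: z = 2 + 2.6/2 = 3.3 m.
Stress increase at mid-clay by the 2:1 spreading method:
Δσ = qBL/((B+z)(L+z)) = 81.8×1.8×1.8/((1.8+3.3)(1.8+3.3)) = 10.19 kPa
Final effective stress: σ'_f = σ'_0 + Δσ = 56.5 + 10.19 = 66.69 kPa.
Normally consolidated clay, so the full stress increment lies on the virgin compression line:
S_c = C_c·H/(1+e₀)·log₁₀(σ'_f/σ'_0) = 0.27×2.6/(1+1.01)×log₁₀(66.69/56.5)
    = 0.34925 × 0.072012 = 0.02515 m

S_c ≈ 25.2 mm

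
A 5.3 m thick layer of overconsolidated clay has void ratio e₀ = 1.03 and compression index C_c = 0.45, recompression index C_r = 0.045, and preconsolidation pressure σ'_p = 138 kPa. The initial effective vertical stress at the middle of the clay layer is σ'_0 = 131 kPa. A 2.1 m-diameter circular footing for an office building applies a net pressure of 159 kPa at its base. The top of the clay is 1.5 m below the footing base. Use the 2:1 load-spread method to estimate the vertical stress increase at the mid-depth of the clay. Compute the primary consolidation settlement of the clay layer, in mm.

Mid-depth of clay below the footing base: z = 1.5 + 5.3/2 = 4.15 m.
Stress increase at mid-clay by the 2:1 spreading method:
Δσ ≈ qD²/(D+z)² = 159×2.1²/(2.1+4.15)² = 17.95 kPa
Final effective stress: σ'_f = 131 + 17.95 = 148.95 kPa.
σ'_f = 148.95 > σ'_p = 138 kPa, so the stress path crosses the preconsolidation pressure — recompression up to σ'_p, then virgin compression beyond:
S_c = H/(1+e₀)·[C_r·log₁₀(σ'_p/σ'_0) + C_c·log₁₀(σ'_f/σ'_p)]
    = 5.3/2.03 × [0.045×log₁₀(138/131) + 0.45×log₁₀(148.95/138)]
    = 2.6108 × [0.0010174 + 0.014923] = 0.04162 m

S_c ≈ 41.6 mm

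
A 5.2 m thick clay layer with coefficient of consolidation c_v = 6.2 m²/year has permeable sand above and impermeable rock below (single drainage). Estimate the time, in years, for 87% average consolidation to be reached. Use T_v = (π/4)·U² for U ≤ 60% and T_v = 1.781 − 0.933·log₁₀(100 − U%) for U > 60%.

t ≈ 3.23 years

Drainage path length: H_d = H = 5.2 m (single drainage).
U > 60%: T_v = 1.781 − 0.933·log₁₀(100 − 87) = 0.74169.
t = T_v·H_d²/c_v = 0.74169×5.2²/6.2 = 3.235 years.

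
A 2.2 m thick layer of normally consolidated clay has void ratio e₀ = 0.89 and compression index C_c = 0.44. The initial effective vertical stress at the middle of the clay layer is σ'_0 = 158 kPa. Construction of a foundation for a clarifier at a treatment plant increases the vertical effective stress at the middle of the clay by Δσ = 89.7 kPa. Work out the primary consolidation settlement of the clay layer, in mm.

S_c ≈ 100 mm

Final effective stress: σ'_f = σ'_0 + Δσ = 158 + 89.7 = 247.7 kPa.
Normally consolidated clay, so the full stress increment lies on the virgin compression line:
S_c = C_c·H/(1+e₀)·log₁₀(σ'_f/σ'_0) = 0.44×2.2/(1+0.89)×log₁₀(247.7/158)
    = 0.51217 × 0.19527 = 0.1 m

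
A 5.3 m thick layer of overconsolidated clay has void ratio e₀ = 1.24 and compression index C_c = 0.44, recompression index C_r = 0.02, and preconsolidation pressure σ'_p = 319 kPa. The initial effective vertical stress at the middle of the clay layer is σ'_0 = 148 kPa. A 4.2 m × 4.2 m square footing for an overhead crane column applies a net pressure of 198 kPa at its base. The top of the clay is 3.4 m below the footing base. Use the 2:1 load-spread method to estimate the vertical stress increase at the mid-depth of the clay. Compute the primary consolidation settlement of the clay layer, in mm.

S_c ≈ 4.16 mm

Mid-depth of clay below the footing base: z = 3.4 + 5.3/2 = 6.05 m.
Stress increase at mid-clay by the 2:1 spreading method:
Δσ = qBL/((B+z)(L+z)) = 198×4.2×4.2/((4.2+6.05)(4.2+6.05)) = 33.244 kPa
Final effective stress: σ'_f = 148 + 33.244 = 181.24 kPa.
σ'_f = 181.24 ≤ σ'_p = 319 kPa, so the clay remains overconsolidated and only the recompression index applies:
S_c = C_r·H/(1+e₀)·log₁₀(σ'_f/σ'_0) = 0.02×5.3/2.24×log₁₀(181.24/148)
    = 0.047322 × 0.087992 = 0.004164 m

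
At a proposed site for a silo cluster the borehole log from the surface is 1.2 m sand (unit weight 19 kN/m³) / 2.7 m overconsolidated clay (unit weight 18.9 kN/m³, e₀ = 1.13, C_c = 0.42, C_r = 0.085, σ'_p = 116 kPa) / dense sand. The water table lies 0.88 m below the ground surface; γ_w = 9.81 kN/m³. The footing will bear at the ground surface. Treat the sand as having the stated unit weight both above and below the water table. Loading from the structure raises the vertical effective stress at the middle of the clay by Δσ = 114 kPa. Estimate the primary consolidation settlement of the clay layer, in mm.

Mid-depth of clay below the ground surface: z = 1.2 + 2.7/2 = 2.55 m.
Total vertical stress at mid-clay: σ_v = 19×1.2 + 18.9×1.35 = 48.315 kPa.
Pore pressure: u = 9.81×(2.55 − 0.88) = 16.383 kPa.
Initial effective stress: σ'_0 = σ_v − u = 48.315 − 16.383 = 31.932 kPa.
Final effective stress: σ'_f = 31.932 + 114 = 145.93 kPa.
σ'_f = 145.93 > σ'_p = 116 kPa, so the stress path crosses the preconsolidation pressure — recompression up to σ'_p, then virgin compression beyond:
S_c = H/(1+e₀)·[C_r·log₁₀(σ'_p/σ'_0) + C_c·log₁₀(σ'_f/σ'_p)]
    = 2.7/2.13 × [0.085×log₁₀(116/31.932) + 0.42×log₁₀(145.93/116)]
    = 1.2676 × [0.04762 + 0.041868] = 0.1134 m

S_c ≈ 113 mm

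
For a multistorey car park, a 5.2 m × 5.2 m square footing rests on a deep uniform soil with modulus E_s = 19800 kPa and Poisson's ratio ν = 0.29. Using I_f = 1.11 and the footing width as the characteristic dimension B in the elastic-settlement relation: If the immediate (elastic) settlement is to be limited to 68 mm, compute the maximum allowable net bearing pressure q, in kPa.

S_e = q·B·(1−ν²)/E_s · I_f  ⇒  q = S_e·E_s / (B·(1−ν²)·I_f).
q = 0.068 × 19800 / (5.2 × 0.9159 × 1.11) = 254.7 kPa

q ≈ 255 kPa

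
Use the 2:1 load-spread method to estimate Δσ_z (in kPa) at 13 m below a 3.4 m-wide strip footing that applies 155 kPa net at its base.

Δσ_z ≈ 32.1 kPa

By the 2:1 method the load spreads at 1 horizontal : 2 vertical, so at depth z the loaded area has grown by z in each plan dimension:
Δσ = qB/(B+z) = 155×3.4/(3.4+13) = 32.134 kPa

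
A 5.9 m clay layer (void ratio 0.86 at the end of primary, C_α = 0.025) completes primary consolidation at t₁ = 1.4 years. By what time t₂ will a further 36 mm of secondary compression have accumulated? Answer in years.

t₂ ≈ 3.98 years

S_s = C_α·H/(1+e_p)·log₁₀(t₂/t₁) ⇒ log₁₀(t₂/t₁) = S_s·(1+e_p)/(C_α·H).
log₁₀(t₂/t₁) = 0.036 × (1+0.86) / (0.025×5.9) = 0.454
t₂ = t₁ × 10^0.454 = 1.4 × 2.844 = 3.982 years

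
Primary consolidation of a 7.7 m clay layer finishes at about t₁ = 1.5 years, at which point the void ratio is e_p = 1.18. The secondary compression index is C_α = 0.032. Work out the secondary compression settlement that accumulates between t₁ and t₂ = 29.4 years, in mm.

Secondary compression: S_s = C_α·H/(1+e_p)·log₁₀(t₂/t₁)
S_s = 0.032×7.7/(1+1.18)×log₁₀(29.4/1.5)
    = 0.113 × 1.292 = 0.1461 m

S_s ≈ 146 mm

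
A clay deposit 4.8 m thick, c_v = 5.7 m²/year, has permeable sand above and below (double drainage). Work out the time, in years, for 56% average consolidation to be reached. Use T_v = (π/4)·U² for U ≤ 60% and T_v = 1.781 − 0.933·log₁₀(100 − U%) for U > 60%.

Drainage path length: H_d = H/2 = 2.4 m (double drainage).
U ≤ 60%: T_v = (π/4)·U² = (π/4)×0.56² = 0.2463.
t = T_v·H_d²/c_v = 0.2463×2.4²/5.7 = 0.2489 years.

t ≈ 0.249 years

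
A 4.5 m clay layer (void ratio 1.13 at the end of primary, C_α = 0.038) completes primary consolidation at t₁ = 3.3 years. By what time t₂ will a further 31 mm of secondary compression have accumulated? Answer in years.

S_s = C_α·H/(1+e_p)·log₁₀(t₂/t₁) ⇒ log₁₀(t₂/t₁) = S_s·(1+e_p)/(C_α·H).
log₁₀(t₂/t₁) = 0.031 × (1+1.13) / (0.038×4.5) = 0.3861
t₂ = t₁ × 10^0.3861 = 3.3 × 2.433 = 8.029 years

t₂ ≈ 8.03 years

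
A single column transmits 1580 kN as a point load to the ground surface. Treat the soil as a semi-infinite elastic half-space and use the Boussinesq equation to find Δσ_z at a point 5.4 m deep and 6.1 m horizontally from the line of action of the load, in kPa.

Δσ_z ≈ 3.31 kPa

Boussinesq vertical stress below a point load on an elastic half-space:
Δσ_z = 3P/(2πz²) · [1 + (r/z)²]^(−5/2)
r/z = 6.1/5.4 = 1.1296; [1+(r/z)²]^(−5/2) = 0.12795.
Δσ_z = 3×1580/(2π×5.4²) × 0.12795 = 25.871 × 0.12795 = 3.31 kPa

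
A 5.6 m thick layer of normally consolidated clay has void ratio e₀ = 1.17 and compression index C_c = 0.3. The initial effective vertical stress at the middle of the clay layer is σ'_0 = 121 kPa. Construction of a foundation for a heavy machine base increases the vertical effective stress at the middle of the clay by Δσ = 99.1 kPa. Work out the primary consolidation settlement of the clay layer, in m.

S_c ≈ 0.201 m

Final effective stress: σ'_f = σ'_0 + Δσ = 121 + 99.1 = 220.1 kPa.
Normally consolidated clay, so the full stress increment lies on the virgin compression line:
S_c = C_c·H/(1+e₀)·log₁₀(σ'_f/σ'_0) = 0.3×5.6/(1+1.17)×log₁₀(220.1/121)
    = 0.77419 × 0.25983 = 0.2012 m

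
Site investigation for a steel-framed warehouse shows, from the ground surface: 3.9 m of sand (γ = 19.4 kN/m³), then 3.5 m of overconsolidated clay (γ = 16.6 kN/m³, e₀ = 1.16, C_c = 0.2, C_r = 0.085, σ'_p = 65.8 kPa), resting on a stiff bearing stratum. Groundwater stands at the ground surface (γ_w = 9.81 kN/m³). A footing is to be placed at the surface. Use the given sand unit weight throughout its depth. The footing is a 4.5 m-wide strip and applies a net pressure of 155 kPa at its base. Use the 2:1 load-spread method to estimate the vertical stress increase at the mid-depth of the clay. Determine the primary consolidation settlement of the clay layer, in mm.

Mid-depth of clay below the ground surface: z = 3.9 + 3.5/2 = 5.65 m.
Total vertical stress at mid-clay: σ_v = 19.4×3.9 + 16.6×1.75 = 104.71 kPa.
Pore pressure: u = 9.81×(5.65 − 0) = 55.427 kPa.
Initial effective stress: σ'_0 = σ_v − u = 104.71 − 55.427 = 49.283 kPa.
Stress increase at mid-clay by the 2:1 spreading method:
Δσ = qB/(B+z) = 155×4.5/(4.5+5.65) = 68.719 kPa
Final effective stress: σ'_f = 49.283 + 68.719 = 118 kPa.
σ'_f = 118 > σ'_p = 65.8 kPa, so the stress path crosses the preconsolidation pressure — recompression up to σ'_p, then virgin compression beyond:
S_c = H/(1+e₀)·[C_r·log₁₀(σ'_p/σ'_0) + C_c·log₁₀(σ'_f/σ'_p)]
    = 3.5/2.16 × [0.085×log₁₀(65.8/49.283) + 0.2×log₁₀(118/65.8)]
    = 1.6204 × [0.01067 + 0.050731] = 0.09949 m

S_c ≈ 99.5 mm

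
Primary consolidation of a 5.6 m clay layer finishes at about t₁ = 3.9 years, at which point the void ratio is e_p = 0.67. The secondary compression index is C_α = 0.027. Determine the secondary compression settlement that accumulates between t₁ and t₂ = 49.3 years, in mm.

Secondary compression: S_s = C_α·H/(1+e_p)·log₁₀(t₂/t₁)
S_s = 0.027×5.6/(1+0.67)×log₁₀(49.3/3.9)
    = 0.09054 × 1.102 = 0.09975 m

S_s ≈ 99.8 mm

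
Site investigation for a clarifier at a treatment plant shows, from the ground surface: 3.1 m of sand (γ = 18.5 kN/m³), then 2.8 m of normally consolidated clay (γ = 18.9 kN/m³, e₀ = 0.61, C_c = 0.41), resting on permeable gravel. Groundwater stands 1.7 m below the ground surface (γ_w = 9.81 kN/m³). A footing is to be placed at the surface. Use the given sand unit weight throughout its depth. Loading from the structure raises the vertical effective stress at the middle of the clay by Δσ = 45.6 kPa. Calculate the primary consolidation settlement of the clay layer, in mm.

Mid-depth of clay below the ground surface: z = 3.1 + 2.8/2 = 4.5 m.
Total vertical stress at mid-clay: σ_v = 18.5×3.1 + 18.9×1.4 = 83.81 kPa.
Pore pressure: u = 9.81×(4.5 − 1.7) = 27.468 kPa.
Initial effective stress: σ'_0 = σ_v − u = 83.81 − 27.468 = 56.342 kPa.
Final effective stress: σ'_f = σ'_0 + Δσ = 56.342 + 45.6 = 101.94 kPa.
Normally consolidated clay, so the full stress increment lies on the virgin compression line:
S_c = C_c·H/(1+e₀)·log₁₀(σ'_f/σ'_0) = 0.41×2.8/(1+0.61)×log₁₀(101.94/56.342)
    = 0.71304 × 0.25751 = 0.1836 m

S_c ≈ 184 mm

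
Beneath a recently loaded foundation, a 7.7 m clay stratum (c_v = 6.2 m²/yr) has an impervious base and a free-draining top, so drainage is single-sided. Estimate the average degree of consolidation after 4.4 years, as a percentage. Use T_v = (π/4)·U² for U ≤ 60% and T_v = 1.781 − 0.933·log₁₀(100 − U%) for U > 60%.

U ≈ 74 %

Drainage path length: H_d = H = 7.7 m (single drainage).
T_v = c_v·t/H_d² = 6.2×4.4/7.7² = 0.46011.
T_v = 0.46011 corresponds to the U > 60% branch:
U = 1 − 10^((1.781 − T_v)/0.933)/100 = 0.7395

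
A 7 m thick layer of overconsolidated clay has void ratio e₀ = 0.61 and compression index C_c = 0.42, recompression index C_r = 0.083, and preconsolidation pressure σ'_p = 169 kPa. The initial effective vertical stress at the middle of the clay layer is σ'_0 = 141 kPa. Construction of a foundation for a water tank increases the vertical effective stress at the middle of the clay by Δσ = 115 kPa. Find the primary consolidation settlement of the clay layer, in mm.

S_c ≈ 358 mm

Final effective stress: σ'_f = 141 + 115 = 256 kPa.
σ'_f = 256 > σ'_p = 169 kPa, so the stress path crosses the preconsolidation pressure — recompression up to σ'_p, then virgin compression beyond:
S_c = H/(1+e₀)·[C_r·log₁₀(σ'_p/σ'_0) + C_c·log₁₀(σ'_f/σ'_p)]
    = 7/1.61 × [0.083×log₁₀(169/141) + 0.42×log₁₀(256/169)]
    = 4.3478 × [0.0065294 + 0.075748] = 0.3577 m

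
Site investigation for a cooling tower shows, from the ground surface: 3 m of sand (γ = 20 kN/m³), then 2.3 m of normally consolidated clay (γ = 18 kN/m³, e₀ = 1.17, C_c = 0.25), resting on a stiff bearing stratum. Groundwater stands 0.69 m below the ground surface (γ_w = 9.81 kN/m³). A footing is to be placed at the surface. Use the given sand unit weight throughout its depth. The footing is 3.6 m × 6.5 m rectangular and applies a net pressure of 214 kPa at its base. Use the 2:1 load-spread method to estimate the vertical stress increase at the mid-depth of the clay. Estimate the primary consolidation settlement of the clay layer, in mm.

Mid-depth of clay below the ground surface: z = 3 + 2.3/2 = 4.15 m.
Total vertical stress at mid-clay: σ_v = 20×3 + 18×1.15 = 80.7 kPa.
Pore pressure: u = 9.81×(4.15 − 0.69) = 33.943 kPa.
Initial effective stress: σ'_0 = σ_v − u = 80.7 − 33.943 = 46.757 kPa.
Stress increase at mid-clay by the 2:1 spreading method:
Δσ = qBL/((B+z)(L+z)) = 214×3.6×6.5/((3.6+4.15)(6.5+4.15)) = 60.671 kPa
Final effective stress: σ'_f = σ'_0 + Δσ = 46.757 + 60.671 = 107.43 kPa.
Normally consolidated clay, so the full stress increment lies on the virgin compression line:
S_c = C_c·H/(1+e₀)·log₁₀(σ'_f/σ'_0) = 0.25×2.3/(1+1.17)×log₁₀(107.43/46.757)
    = 0.26498 × 0.36128 = 0.09573 m

S_c ≈ 95.7 mm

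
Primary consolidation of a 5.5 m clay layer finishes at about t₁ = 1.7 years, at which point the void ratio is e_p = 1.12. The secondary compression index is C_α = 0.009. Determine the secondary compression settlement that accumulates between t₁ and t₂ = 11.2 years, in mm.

Secondary compression: S_s = C_α·H/(1+e_p)·log₁₀(t₂/t₁)
S_s = 0.009×5.5/(1+1.12)×log₁₀(11.2/1.7)
    = 0.02335 × 0.8188 = 0.01912 m

S_s ≈ 19.1 mm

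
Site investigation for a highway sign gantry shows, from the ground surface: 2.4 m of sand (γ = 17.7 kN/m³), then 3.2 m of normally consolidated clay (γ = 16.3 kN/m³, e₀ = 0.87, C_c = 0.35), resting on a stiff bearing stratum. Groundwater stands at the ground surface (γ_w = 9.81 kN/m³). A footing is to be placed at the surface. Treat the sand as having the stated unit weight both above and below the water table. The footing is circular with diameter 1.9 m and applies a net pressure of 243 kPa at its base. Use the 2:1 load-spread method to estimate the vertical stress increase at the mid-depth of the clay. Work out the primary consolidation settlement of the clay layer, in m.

S_c ≈ 0.161 m

Mid-depth of clay below the ground surface: z = 2.4 + 3.2/2 = 4 m.
Total vertical stress at mid-clay: σ_v = 17.7×2.4 + 16.3×1.6 = 68.56 kPa.
Pore pressure: u = 9.81×(4 − 0) = 39.24 kPa.
Initial effective stress: σ'_0 = σ_v − u = 68.56 − 39.24 = 29.32 kPa.
Stress increase at mid-clay by the 2:1 spreading method:
Δσ ≈ qD²/(D+z)² = 243×1.9²/(1.9+4)² = 25.201 kPa
Final effective stress: σ'_f = σ'_0 + Δσ = 29.32 + 25.201 = 54.521 kPa.
Normally consolidated clay, so the full stress increment lies on the virgin compression line:
S_c = C_c·H/(1+e₀)·log₁₀(σ'_f/σ'_0) = 0.35×3.2/(1+0.87)×log₁₀(54.521/29.32)
    = 0.59893 × 0.2694 = 0.1614 m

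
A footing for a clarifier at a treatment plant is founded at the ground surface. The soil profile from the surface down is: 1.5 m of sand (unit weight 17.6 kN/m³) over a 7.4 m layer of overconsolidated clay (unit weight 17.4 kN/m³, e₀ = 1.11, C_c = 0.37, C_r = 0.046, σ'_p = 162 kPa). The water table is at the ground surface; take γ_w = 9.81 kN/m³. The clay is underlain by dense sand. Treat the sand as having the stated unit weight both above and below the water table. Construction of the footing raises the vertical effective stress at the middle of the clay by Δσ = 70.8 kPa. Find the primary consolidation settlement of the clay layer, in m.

S_c ≈ 0.0716 m

Mid-depth of clay below the ground surface: z = 1.5 + 7.4/2 = 5.2 m.
Total vertical stress at mid-clay: σ_v = 17.6×1.5 + 17.4×3.7 = 90.78 kPa.
Pore pressure: u = 9.81×(5.2 − 0) = 51.012 kPa.
Initial effective stress: σ'_0 = σ_v − u = 90.78 − 51.012 = 39.768 kPa.
Final effective stress: σ'_f = 39.768 + 70.8 = 110.57 kPa.
σ'_f = 110.57 ≤ σ'_p = 162 kPa, so the clay remains overconsolidated and only the recompression index applies:
S_c = C_r·H/(1+e₀)·log₁₀(σ'_f/σ'_0) = 0.046×7.4/2.11×log₁₀(110.57/39.768)
    = 0.16133 × 0.4441 = 0.07165 m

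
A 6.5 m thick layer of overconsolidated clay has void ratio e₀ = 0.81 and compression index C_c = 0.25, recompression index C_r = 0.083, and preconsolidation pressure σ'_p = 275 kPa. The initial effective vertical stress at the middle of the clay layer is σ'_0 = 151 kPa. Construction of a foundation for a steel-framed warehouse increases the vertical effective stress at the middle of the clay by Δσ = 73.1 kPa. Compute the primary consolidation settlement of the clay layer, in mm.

S_c ≈ 51.1 mm

Final effective stress: σ'_f = 151 + 73.1 = 224.1 kPa.
σ'_f = 224.1 ≤ σ'_p = 275 kPa, so the clay remains overconsolidated and only the recompression index applies:
S_c = C_r·H/(1+e₀)·log₁₀(σ'_f/σ'_0) = 0.083×6.5/1.81×log₁₀(224.1/151)
    = 0.29807 × 0.17146 = 0.05111 m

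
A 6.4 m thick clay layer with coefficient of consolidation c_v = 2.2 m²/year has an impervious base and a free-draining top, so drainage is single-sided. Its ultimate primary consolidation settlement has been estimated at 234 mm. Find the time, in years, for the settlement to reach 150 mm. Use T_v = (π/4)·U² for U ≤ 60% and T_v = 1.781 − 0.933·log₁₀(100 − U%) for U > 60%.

t ≈ 6.15 years

Drainage path length: H_d = H = 6.4 m (single drainage).
U = S(t)/S_ult = 150/234 = 0.641.
U > 60%: T_v = 1.781 − 0.933·log₁₀(100 − 64.103) = 0.33013.
t = T_v·H_d²/c_v = 0.33013×6.4²/2.2 = 6.146 years.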